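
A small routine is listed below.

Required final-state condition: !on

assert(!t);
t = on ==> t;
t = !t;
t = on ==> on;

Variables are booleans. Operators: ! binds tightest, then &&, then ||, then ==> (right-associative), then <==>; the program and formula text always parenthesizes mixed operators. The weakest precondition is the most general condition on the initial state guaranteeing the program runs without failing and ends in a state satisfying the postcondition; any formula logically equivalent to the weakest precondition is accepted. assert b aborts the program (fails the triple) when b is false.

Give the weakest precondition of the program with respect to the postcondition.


Working backward. After the program, !on must hold.
Before t := on ==> on: !on
Before t := !t: !on
Before t := on ==> t: !on
Before assert !t: (!t) && (!on)
Answer: WP = (!t) && (!on)


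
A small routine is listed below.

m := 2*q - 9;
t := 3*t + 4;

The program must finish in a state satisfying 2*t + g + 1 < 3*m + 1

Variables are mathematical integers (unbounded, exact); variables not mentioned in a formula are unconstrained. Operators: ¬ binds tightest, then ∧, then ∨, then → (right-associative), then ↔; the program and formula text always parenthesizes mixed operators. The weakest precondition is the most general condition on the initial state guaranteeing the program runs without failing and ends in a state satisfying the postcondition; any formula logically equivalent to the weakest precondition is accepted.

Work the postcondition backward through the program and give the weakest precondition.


Working backward. After the program, the postcondition 2*t + g + 1 < 3*m + 1 must hold; in canonical form it is g + 2*t < 3*m.
Before t := 3*t + 4: g + 6*t < 3*m - 8
Before m := 2*q - 9: g + 6*t < 6*q - 35
Answer: WP = g + 6*t < 6*q - 35


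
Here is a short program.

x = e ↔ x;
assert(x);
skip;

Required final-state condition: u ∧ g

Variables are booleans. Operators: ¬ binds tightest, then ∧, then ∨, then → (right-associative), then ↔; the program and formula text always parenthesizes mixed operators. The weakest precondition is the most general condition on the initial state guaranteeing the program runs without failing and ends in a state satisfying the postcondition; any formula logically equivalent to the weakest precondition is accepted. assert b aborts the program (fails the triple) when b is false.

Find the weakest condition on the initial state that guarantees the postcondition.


Working backward. After the program, u ∧ g must hold.
Before skip: u ∧ g
Before assert x: x ∧ u ∧ g
Before x := e ↔ x: (e ↔ x) ∧ u ∧ g
Answer: WP = (e ↔ x) ∧ u ∧ g


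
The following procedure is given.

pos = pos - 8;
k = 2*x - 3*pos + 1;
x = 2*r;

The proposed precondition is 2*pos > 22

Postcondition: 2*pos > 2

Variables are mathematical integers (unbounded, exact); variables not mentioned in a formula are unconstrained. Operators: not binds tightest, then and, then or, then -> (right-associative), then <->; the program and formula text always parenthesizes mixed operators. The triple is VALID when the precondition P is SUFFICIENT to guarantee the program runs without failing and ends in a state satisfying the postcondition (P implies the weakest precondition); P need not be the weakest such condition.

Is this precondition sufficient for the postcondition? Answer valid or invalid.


Working backward. After the program, 2*pos > 2 must hold.
Before x := 2*r: 2*pos > 2
Before k := 2*x - 3*pos + 1: 2*pos > 2
Before pos := pos - 8: 2*pos > 18
The weakest precondition is 2*pos > 18.
Check whether 2*pos > 22 implies it.
Every state satisfying the precondition satisfies the weakest precondition: the implication holds.
Answer: valid


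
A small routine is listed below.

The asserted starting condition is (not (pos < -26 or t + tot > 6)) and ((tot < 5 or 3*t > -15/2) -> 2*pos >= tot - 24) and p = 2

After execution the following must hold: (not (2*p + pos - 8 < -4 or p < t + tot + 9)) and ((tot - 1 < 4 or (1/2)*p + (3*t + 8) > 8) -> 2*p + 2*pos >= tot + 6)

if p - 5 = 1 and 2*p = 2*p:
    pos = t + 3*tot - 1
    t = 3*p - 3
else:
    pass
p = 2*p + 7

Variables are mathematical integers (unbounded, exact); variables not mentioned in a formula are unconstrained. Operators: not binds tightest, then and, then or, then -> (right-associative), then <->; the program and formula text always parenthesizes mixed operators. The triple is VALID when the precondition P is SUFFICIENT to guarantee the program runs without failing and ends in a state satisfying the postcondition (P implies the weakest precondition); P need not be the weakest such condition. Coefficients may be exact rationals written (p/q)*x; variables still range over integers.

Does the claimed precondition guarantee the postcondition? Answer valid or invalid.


Working backward. After the program, the postcondition (not (2*p + pos - 8 < -4 or p < t + tot + 9)) and ((tot - 1 < 4 or (1/2)*p + (3*t + 8) > 8) -> 2*p + 2*pos >= tot + 6) must hold; in canonical form it is (not (2*p + pos < 4 or p < t + tot + 9)) and ((tot < 5 or (1/2)*p + 3*t > 0) -> 2*p + 2*pos >= tot + 6).
Before p := 2*p + 7: (not (4*p + pos < -10 or 2*p < t + tot + 2)) and ((tot < 5 or p + 3*t > -7/2) -> 4*p + 2*pos >= tot - 8)
Then branch requires (not (4*p + t + 3*tot < -9 or p + tot > 1)) and ((tot < 5 or 10*p > 11/2) -> 4*p + 2*t + 5*tot >= -6); else branch requires (not (4*p + pos < -10 or 2*p < t + tot + 2)) and ((tot < 5 or p + 3*t > -7/2) -> 4*p + 2*pos >= tot - 8).
Before the if: (p = 6 -> ((not (4*p + t + 3*tot < -9 or p + tot > 1)) and ((tot < 5 or 10*p > 11/2) -> 4*p + 2*t + 5*tot >= -6))) and ((not (p = 6)) -> ((not (4*p + pos < -10 or 2*p < t + tot + 2)) and ((tot < 5 or p + 3*t > -7/2) -> 4*p + 2*pos >= tot - 8)))
The weakest precondition is (p = 6 -> ((not (4*p + t + 3*tot < -9 or p + tot > 1)) and ((tot < 5 or 10*p > 11/2) -> 4*p + 2*t + 5*tot >= -6))) and ((not (p = 6)) -> ((not (4*p + pos < -10 or 2*p < t + tot + 2)) and ((tot < 5 or p + 3*t > -7/2) -> 4*p + 2*pos >= tot - 8))).
Check whether (not (pos < -26 or t + tot > 6)) and ((tot < 5 or 3*t > -15/2) -> 2*pos >= tot - 24) and p = 2 implies it.
Countermodel: at the initial state p = 2, pos = -19, t = 17, tot = -14, the precondition holds but the weakest precondition fails.
Answer: invalid


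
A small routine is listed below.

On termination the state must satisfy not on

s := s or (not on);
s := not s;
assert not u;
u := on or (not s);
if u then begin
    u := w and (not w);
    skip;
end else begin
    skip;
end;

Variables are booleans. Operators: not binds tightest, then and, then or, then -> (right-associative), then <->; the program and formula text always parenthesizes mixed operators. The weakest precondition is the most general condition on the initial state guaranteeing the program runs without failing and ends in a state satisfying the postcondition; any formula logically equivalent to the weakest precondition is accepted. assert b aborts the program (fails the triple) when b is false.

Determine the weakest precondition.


Working backward. After the program, not on must hold.
Then branch requires not on; else branch requires not on.
Before the if: (u -> (not on)) and ((not u) -> (not on))
Before u := on or (not s): ((on or (not s)) -> (not on)) and ((not (on or (not s))) -> (not on))
Before assert not u: (not u) and ((on or (not s)) -> (not on)) and ((not (on or (not s))) -> (not on))
Before s := not s: (not u) and ((on or s) -> (not on)) and ((not (on or s)) -> (not on))
Before s := s or (not on): (not u) and (not on)
Answer: WP = (not u) and (not on)


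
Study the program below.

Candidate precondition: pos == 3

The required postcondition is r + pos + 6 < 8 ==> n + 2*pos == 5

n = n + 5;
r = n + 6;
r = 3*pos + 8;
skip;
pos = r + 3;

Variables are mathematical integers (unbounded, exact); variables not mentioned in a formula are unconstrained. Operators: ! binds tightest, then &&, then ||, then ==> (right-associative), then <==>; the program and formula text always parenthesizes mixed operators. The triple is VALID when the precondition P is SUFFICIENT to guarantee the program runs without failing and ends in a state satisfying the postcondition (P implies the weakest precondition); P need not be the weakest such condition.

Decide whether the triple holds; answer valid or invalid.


Working backward. After the program, the postcondition r + pos + 6 < 8 ==> n + 2*pos == 5 must hold; in canonical form it is pos + r < 2 ==> n + 2*pos == 5.
Before pos := r + 3: 2*r < -1 ==> n + 2*r == -1
Before skip: 2*r < -1 ==> n + 2*r == -1
Before r := 3*pos + 8: 6*pos < -17 ==> n + 6*pos == -17
Before r := n + 6: 6*pos < -17 ==> n + 6*pos == -17
Before n := n + 5: 6*pos < -17 ==> n + 6*pos == -22
The weakest precondition is 6*pos < -17 ==> n + 6*pos == -22.
Check whether pos == 3 implies it.
Every state satisfying the precondition satisfies the weakest precondition: the implication holds.
Answer: valid


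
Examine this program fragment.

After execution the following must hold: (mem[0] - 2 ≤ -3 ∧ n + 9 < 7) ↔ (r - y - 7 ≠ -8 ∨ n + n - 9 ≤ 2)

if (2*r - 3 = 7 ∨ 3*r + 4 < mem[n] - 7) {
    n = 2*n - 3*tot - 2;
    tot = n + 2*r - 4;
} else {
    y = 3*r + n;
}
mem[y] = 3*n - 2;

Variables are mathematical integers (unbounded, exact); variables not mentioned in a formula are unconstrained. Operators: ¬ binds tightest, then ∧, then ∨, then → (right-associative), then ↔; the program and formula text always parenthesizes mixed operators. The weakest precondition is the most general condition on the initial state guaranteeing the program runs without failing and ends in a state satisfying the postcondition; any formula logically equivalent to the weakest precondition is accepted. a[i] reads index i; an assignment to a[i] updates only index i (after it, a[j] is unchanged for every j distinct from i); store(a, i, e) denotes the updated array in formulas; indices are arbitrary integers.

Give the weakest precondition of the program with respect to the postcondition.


Working backward. After the program, the postcondition (mem[0] - 2 ≤ -3 ∧ n + 9 < 7) ↔ (r - y - 7 ≠ -8 ∨ n + n - 9 ≤ 2) must hold; in canonical form it is (mem[0] ≤ -1 ∧ n < -2) ↔ (r ≠ y - 1 ∨ 2*n ≤ 11).
Before mem[y] := 3*n - 2: (store(mem, y, 3*n - 2)[0] ≤ -1 ∧ n < -2) ↔ (r ≠ y - 1 ∨ 2*n ≤ 11)
Then branch requires (store(mem, y, 6*n - 9*tot - 8)[0] ≤ -1 ∧ 2*n < 3*tot) ↔ (r ≠ y - 1 ∨ 4*n ≤ 6*tot + 15); else branch requires (store(mem, n + 3*r, 3*n - 2)[0] ≤ -1 ∧ n < -2) ↔ (n + 2*r ≠ 1 ∨ 2*n ≤ 11).
Before the if: ((2*r = 10 ∨ 3*r < mem[n] - 11) → ((store(mem, y, 6*n - 9*tot - 8)[0] ≤ -1 ∧ 2*n < 3*tot) ↔ (r ≠ y - 1 ∨ 4*n ≤ 6*tot + 15))) ∧ ((¬(2*r = 10 ∨ 3*r < mem[n] - 11)) → ((store(mem, n + 3*r, 3*n - 2)[0] ≤ -1 ∧ n < -2) ↔ (n + 2*r ≠ 1 ∨ 2*n ≤ 11)))
Answer: WP = ((2*r = 10 ∨ 3*r < mem[n] - 11) → ((store(mem, y, 6*n - 9*tot - 8)[0] ≤ -1 ∧ 2*n < 3*tot) ↔ (r ≠ y - 1 ∨ 4*n ≤ 6*tot + 15))) ∧ ((¬(2*r = 10 ∨ 3*r < mem[n] - 11)) → ((store(mem, n + 3*r, 3*n - 2)[0] ≤ -1 ∧ n < -2) ↔ (n + 2*r ≠ 1 ∨ 2*n ≤ 11)))


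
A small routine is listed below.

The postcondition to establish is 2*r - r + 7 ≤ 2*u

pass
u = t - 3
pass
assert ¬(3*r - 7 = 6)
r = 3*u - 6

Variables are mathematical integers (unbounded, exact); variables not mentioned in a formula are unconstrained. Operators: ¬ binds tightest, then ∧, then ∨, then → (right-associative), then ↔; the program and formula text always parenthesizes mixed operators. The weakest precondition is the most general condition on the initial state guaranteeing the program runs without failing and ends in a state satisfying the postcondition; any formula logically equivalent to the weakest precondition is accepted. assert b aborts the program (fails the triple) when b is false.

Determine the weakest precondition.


Working backward. After the program, the postcondition 2*r - r + 7 ≤ 2*u must hold; in canonical form it is r ≤ 2*u - 7.
Before r := 3*u - 6: u ≤ -1
Before assert ¬(3*r - 7 = 6): (¬(3*r = 13)) ∧ u ≤ -1
Before skip: (¬(3*r = 13)) ∧ u ≤ -1
Before u := t - 3: (¬(3*r = 13)) ∧ t ≤ 2
Before skip: (¬(3*r = 13)) ∧ t ≤ 2
Answer: WP = (¬(3*r = 13)) ∧ t ≤ 2


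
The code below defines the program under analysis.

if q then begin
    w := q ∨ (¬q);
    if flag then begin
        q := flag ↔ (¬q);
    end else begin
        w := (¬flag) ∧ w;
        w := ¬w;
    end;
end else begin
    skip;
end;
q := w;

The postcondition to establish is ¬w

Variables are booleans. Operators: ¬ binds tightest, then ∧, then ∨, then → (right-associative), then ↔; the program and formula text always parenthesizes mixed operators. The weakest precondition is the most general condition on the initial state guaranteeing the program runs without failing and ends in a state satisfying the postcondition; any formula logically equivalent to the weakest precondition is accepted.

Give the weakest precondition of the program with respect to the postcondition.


Working backward. After the program, ¬w must hold.
Before q := w: ¬w
Then branch requires ¬flag; else branch requires ¬w.
Before the if: (q → (¬flag)) ∧ ((¬q) → (¬w))
Answer: WP = (q → (¬flag)) ∧ ((¬q) → (¬w))


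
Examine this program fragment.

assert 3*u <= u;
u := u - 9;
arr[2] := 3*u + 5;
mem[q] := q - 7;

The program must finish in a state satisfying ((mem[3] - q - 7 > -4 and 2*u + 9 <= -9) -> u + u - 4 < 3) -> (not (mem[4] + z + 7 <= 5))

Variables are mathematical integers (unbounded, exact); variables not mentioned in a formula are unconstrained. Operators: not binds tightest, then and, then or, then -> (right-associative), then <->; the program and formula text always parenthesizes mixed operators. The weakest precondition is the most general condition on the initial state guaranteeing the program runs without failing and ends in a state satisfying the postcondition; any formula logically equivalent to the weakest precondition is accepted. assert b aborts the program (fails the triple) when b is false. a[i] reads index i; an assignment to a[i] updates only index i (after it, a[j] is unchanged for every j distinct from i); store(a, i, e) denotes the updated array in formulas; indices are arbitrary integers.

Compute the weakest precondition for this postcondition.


Working backward. After the program, the postcondition ((mem[3] - q - 7 > -4 and 2*u + 9 <= -9) -> u + u - 4 < 3) -> (not (mem[4] + z + 7 <= 5)) must hold; in canonical form it is ((mem[3] > q + 3 and 2*u <= -18) -> 2*u < 7) -> (not (mem[4] + z <= -2)).
Before mem[q] := q - 7: ((store(mem, q, q - 7)[3] > q + 3 and 2*u <= -18) -> 2*u < 7) -> (not (store(mem, q, q - 7)[4] + z <= -2))
Before arr[2] := 3*u + 5: ((store(mem, q, q - 7)[3] > q + 3 and 2*u <= -18) -> 2*u < 7) -> (not (store(mem, q, q - 7)[4] + z <= -2))
Before u := u - 9: ((store(mem, q, q - 7)[3] > q + 3 and 2*u <= 0) -> 2*u < 25) -> (not (store(mem, q, q - 7)[4] + z <= -2))
Before assert 3*u <= u: 2*u <= 0 and (((store(mem, q, q - 7)[3] > q + 3 and 2*u <= 0) -> 2*u < 25) -> (not (store(mem, q, q - 7)[4] + z <= -2)))
Answer: WP = 2*u <= 0 and (((store(mem, q, q - 7)[3] > q + 3 and 2*u <= 0) -> 2*u < 25) -> (not (store(mem, q, q - 7)[4] + z <= -2)))


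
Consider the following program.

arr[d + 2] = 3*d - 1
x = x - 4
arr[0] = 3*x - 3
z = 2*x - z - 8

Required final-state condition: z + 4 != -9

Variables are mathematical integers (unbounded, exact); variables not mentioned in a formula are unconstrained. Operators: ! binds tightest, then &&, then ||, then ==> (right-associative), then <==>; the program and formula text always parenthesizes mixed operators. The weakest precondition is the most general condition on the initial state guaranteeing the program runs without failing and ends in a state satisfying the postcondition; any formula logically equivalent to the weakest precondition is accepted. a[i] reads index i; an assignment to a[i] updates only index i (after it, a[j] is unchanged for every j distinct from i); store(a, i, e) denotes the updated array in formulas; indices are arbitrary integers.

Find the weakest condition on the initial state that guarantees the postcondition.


Working backward. After the program, the postcondition z + 4 != -9 must hold; in canonical form it is z != -13.
Before z := 2*x - z - 8: 2*x != z - 5
Before arr[0] := 3*x - 3: 2*x != z - 5
Before x := x - 4: 2*x != z + 3
Before arr[d + 2] := 3*d - 1: 2*x != z + 3
Answer: WP = 2*x != z + 3


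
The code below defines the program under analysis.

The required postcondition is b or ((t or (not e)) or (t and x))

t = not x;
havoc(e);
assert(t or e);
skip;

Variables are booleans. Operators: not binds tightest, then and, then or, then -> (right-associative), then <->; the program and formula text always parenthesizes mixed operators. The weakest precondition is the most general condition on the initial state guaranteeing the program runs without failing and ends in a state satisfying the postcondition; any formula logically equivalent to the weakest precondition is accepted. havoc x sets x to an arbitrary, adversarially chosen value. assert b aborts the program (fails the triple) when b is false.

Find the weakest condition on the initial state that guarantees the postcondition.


Working backward. After the program, the postcondition b or ((t or (not e)) or (t and x)) must hold; in canonical form it is b or t or (not e) or (t and x).
Before skip: b or t or (not e) or (t and x)
Before assert t or e: (t or e) and (b or t or (not e) or (t and x))
Before havoc e: (b or t or (t and x)) and t
Before t := not x: (b or (not x)) and (not x)
Answer: WP = (b or (not x)) and (not x)


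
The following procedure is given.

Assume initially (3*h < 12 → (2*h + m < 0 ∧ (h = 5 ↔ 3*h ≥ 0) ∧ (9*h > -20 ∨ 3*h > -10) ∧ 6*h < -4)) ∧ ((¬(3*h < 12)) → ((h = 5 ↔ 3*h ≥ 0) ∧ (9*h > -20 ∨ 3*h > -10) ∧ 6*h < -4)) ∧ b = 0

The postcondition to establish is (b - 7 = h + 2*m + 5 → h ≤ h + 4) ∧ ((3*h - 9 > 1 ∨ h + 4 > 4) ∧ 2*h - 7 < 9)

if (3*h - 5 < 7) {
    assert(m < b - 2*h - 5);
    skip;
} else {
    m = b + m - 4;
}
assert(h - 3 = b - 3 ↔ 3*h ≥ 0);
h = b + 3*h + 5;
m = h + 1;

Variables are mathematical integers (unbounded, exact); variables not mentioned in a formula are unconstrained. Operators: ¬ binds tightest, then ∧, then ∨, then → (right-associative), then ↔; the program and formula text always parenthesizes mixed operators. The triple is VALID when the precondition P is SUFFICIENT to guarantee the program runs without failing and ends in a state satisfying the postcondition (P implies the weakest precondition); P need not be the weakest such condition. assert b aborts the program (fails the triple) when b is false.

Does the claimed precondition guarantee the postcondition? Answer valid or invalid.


Working backward. After the program, the postcondition (b - 7 = h + 2*m + 5 → h ≤ h + 4) ∧ ((3*h - 9 > 1 ∨ h + 4 > 4) ∧ 2*h - 7 < 9) must hold; in canonical form it is (3*h > 10 ∨ h > 0) ∧ 2*h < 16.
Before m := h + 1: (3*h > 10 ∨ h > 0) ∧ 2*h < 16
Before h := b + 3*h + 5: (3*b + 9*h > -5 ∨ b + 3*h > -5) ∧ 2*b + 6*h < 6
Before assert h - 3 = b - 3 ↔ 3*h ≥ 0: (h = b ↔ 3*h ≥ 0) ∧ (3*b + 9*h > -5 ∨ b + 3*h > -5) ∧ 2*b + 6*h < 6
Then branch requires 2*h + m < b - 5 ∧ (h = b ↔ 3*h ≥ 0) ∧ (3*b + 9*h > -5 ∨ b + 3*h > -5) ∧ 2*b + 6*h < 6; else branch requires (h = b ↔ 3*h ≥ 0) ∧ (3*b + 9*h > -5 ∨ b + 3*h > -5) ∧ 2*b + 6*h < 6.
Before the if: (3*h < 12 → (2*h + m < b - 5 ∧ (h = b ↔ 3*h ≥ 0) ∧ (3*b + 9*h > -5 ∨ b + 3*h > -5) ∧ 2*b + 6*h < 6)) ∧ ((¬(3*h < 12)) → ((h = b ↔ 3*h ≥ 0) ∧ (3*b + 9*h > -5 ∨ b + 3*h > -5) ∧ 2*b + 6*h < 6))
The weakest precondition is (3*h < 12 → (2*h + m < b - 5 ∧ (h = b ↔ 3*h ≥ 0) ∧ (3*b + 9*h > -5 ∨ b + 3*h > -5) ∧ 2*b + 6*h < 6)) ∧ ((¬(3*h < 12)) → ((h = b ↔ 3*h ≥ 0) ∧ (3*b + 9*h > -5 ∨ b + 3*h > -5) ∧ 2*b + 6*h < 6)).
Check whether (3*h < 12 → (2*h + m < 0 ∧ (h = 5 ↔ 3*h ≥ 0) ∧ (9*h > -20 ∨ 3*h > -10) ∧ 6*h < -4)) ∧ ((¬(3*h < 12)) → ((h = 5 ↔ 3*h ≥ 0) ∧ (9*h > -20 ∨ 3*h > -10) ∧ 6*h < -4)) ∧ b = 0 implies it.
Countermodel: at the initial state b = 0, h = -1, m = 1, the precondition holds but the weakest precondition fails.
Answer: invalid


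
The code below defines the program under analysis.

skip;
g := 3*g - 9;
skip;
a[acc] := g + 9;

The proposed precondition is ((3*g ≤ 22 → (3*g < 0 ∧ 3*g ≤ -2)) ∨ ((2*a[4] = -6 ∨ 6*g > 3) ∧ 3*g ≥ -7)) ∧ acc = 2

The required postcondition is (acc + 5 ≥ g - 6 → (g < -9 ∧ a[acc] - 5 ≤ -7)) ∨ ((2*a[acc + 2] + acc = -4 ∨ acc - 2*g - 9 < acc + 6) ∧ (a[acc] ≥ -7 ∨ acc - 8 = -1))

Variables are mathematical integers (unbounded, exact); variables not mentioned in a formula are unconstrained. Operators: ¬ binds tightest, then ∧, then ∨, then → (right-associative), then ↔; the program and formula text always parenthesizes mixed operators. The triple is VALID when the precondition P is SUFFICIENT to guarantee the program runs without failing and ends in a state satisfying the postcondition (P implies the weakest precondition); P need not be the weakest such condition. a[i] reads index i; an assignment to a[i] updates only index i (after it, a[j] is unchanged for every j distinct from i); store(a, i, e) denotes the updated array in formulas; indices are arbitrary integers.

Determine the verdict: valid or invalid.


Working backward. After the program, the postcondition (acc + 5 ≥ g - 6 → (g < -9 ∧ a[acc] - 5 ≤ -7)) ∨ ((2*a[acc + 2] + acc = -4 ∨ acc - 2*g - 9 < acc + 6) ∧ (a[acc] ≥ -7 ∨ acc - 8 = -1)) must hold; in canonical form it is (acc ≥ g - 11 → (g < -9 ∧ a[acc] ≤ -2)) ∨ ((2*a[acc + 2] + acc = -4 ∨ 2*g > -15) ∧ (a[acc] ≥ -7 ∨ acc = 7)).
Before a[acc] := g + 9: (acc ≥ g - 11 → (g < -9 ∧ store(a, acc, g + 9)[acc] ≤ -2)) ∨ ((2*store(a, acc, g + 9)[acc + 2] + acc = -4 ∨ 2*g > -15) ∧ (store(a, acc, g + 9)[acc] ≥ -7 ∨ acc = 7))
Before skip: (acc ≥ g - 11 → (g < -9 ∧ store(a, acc, g + 9)[acc] ≤ -2)) ∨ ((2*store(a, acc, g + 9)[acc + 2] + acc = -4 ∨ 2*g > -15) ∧ (store(a, acc, g + 9)[acc] ≥ -7 ∨ acc = 7))
Before g := 3*g - 9: (acc ≥ 3*g - 20 → (3*g < 0 ∧ store(a, acc, 3*g)[acc] ≤ -2)) ∨ ((2*store(a, acc, 3*g)[acc + 2] + acc = -4 ∨ 6*g > 3) ∧ (store(a, acc, 3*g)[acc] ≥ -7 ∨ acc = 7))
Before skip: (acc ≥ 3*g - 20 → (3*g < 0 ∧ store(a, acc, 3*g)[acc] ≤ -2)) ∨ ((2*store(a, acc, 3*g)[acc + 2] + acc = -4 ∨ 6*g > 3) ∧ (store(a, acc, 3*g)[acc] ≥ -7 ∨ acc = 7))
The weakest precondition is (acc ≥ 3*g - 20 → (3*g < 0 ∧ store(a, acc, 3*g)[acc] ≤ -2)) ∨ ((2*store(a, acc, 3*g)[acc + 2] + acc = -4 ∨ 6*g > 3) ∧ (store(a, acc, 3*g)[acc] ≥ -7 ∨ acc = 7)).
Check whether ((3*g ≤ 22 → (3*g < 0 ∧ 3*g ≤ -2)) ∨ ((2*a[4] = -6 ∨ 6*g > 3) ∧ 3*g ≥ -7)) ∧ acc = 2 implies it.
Every state satisfying the precondition satisfies the weakest precondition: the implication holds.
Answer: valid


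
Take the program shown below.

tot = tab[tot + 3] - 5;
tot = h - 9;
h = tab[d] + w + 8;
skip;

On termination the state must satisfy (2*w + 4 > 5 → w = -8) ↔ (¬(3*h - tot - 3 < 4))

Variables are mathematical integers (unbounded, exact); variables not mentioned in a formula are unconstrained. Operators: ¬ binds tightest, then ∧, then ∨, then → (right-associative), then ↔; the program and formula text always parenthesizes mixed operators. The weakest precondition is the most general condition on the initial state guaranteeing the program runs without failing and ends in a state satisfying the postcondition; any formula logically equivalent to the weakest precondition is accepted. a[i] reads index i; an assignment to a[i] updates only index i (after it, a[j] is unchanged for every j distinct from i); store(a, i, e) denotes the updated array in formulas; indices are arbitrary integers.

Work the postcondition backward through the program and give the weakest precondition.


Working backward. After the program, the postcondition (2*w + 4 > 5 → w = -8) ↔ (¬(3*h - tot - 3 < 4)) must hold; in canonical form it is (2*w > 1 → w = -8) ↔ (¬(3*h < tot + 7)).
Before skip: (2*w > 1 → w = -8) ↔ (¬(3*h < tot + 7))
Before h := tab[d] + w + 8: (2*w > 1 → w = -8) ↔ (¬(3*tab[d] + 3*w < tot - 17))
Before tot := h - 9: (2*w > 1 → w = -8) ↔ (¬(3*tab[d] + 3*w < h - 26))
Before tot := tab[tot + 3] - 5: (2*w > 1 → w = -8) ↔ (¬(3*tab[d] + 3*w < h - 26))
Answer: WP = (2*w > 1 → w = -8) ↔ (¬(3*tab[d] + 3*w < h - 26))


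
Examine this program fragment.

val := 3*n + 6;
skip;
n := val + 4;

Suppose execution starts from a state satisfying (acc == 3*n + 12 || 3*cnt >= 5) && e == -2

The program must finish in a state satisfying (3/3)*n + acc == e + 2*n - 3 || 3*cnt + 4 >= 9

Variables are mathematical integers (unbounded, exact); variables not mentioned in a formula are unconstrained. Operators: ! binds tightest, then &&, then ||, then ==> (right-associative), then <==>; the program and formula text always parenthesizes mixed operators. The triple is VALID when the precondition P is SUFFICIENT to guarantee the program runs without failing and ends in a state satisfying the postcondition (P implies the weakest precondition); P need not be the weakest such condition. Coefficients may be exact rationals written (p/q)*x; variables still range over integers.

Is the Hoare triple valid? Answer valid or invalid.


Working backward. After the program, the postcondition (3/3)*n + acc == e + 2*n - 3 || 3*cnt + 4 >= 9 must hold; in canonical form it is acc == e + n - 3 || 3*cnt >= 5.
Before n := val + 4: acc == e + val + 1 || 3*cnt >= 5
Before skip: acc == e + val + 1 || 3*cnt >= 5
Before val := 3*n + 6: acc == e + 3*n + 7 || 3*cnt >= 5
The weakest precondition is acc == e + 3*n + 7 || 3*cnt >= 5.
Check whether (acc == 3*n + 12 || 3*cnt >= 5) && e == -2 implies it.
Countermodel: at the initial state acc = 12, cnt = 1, e = -2, n = 0, the precondition holds but the weakest precondition fails.
Answer: invalid


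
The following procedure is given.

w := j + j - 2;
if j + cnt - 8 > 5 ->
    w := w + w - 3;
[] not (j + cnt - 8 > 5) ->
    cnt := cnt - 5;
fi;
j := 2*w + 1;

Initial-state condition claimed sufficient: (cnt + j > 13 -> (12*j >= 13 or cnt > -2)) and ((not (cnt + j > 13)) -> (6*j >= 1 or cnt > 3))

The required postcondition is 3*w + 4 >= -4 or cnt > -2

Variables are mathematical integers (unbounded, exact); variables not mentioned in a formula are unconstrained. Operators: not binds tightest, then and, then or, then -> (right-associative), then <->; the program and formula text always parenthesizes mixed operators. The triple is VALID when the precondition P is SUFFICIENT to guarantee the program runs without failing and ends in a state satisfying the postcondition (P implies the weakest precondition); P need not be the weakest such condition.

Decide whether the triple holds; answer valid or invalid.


Working backward. After the program, the postcondition 3*w + 4 >= -4 or cnt > -2 must hold; in canonical form it is 3*w >= -8 or cnt > -2.
Before j := 2*w + 1: 3*w >= -8 or cnt > -2
Then branch requires 6*w >= 1 or cnt > -2; else branch requires 3*w >= -8 or cnt > 3.
Before the if: (cnt + j > 13 -> (6*w >= 1 or cnt > -2)) and ((not (cnt + j > 13)) -> (3*w >= -8 or cnt > 3))
Before w := j + j - 2: (cnt + j > 13 -> (12*j >= 13 or cnt > -2)) and ((not (cnt + j > 13)) -> (6*j >= -2 or cnt > 3))
The weakest precondition is (cnt + j > 13 -> (12*j >= 13 or cnt > -2)) and ((not (cnt + j > 13)) -> (6*j >= -2 or cnt > 3)).
Check whether (cnt + j > 13 -> (12*j >= 13 or cnt > -2)) and ((not (cnt + j > 13)) -> (6*j >= 1 or cnt > 3)) implies it.
Every state satisfying the precondition satisfies the weakest precondition: the implication holds.
Answer: valid


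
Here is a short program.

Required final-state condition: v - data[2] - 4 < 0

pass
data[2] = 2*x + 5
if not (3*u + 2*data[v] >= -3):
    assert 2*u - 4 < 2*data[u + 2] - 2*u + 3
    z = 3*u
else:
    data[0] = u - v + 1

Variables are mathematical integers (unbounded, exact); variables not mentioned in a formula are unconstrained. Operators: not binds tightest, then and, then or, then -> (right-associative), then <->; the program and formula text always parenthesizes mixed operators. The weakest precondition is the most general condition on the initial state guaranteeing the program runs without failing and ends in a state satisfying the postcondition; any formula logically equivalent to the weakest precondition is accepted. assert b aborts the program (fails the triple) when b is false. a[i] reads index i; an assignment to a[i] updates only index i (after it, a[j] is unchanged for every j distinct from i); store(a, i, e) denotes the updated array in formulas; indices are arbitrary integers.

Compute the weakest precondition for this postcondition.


Working backward. After the program, the postcondition v - data[2] - 4 < 0 must hold; in canonical form it is v < data[2] + 4.
Then branch requires 4*u < 2*data[u + 2] + 7 and v < data[2] + 4; else branch requires v < data[2] + 4.
Before the if: ((not (2*data[v] + 3*u >= -3)) -> (4*u < 2*data[u + 2] + 7 and v < data[2] + 4)) and (2*data[v] + 3*u >= -3 -> v < data[2] + 4)
Before data[2] := 2*x + 5: ((not (2*store(data, 2, 2*x + 5)[v] + 3*u >= -3)) -> (4*u < 2*store(data, 2, 2*x + 5)[u + 2] + 7 and v < 2*x + 9)) and (2*store(data, 2, 2*x + 5)[v] + 3*u >= -3 -> v < 2*x + 9)
Before skip: ((not (2*store(data, 2, 2*x + 5)[v] + 3*u >= -3)) -> (4*u < 2*store(data, 2, 2*x + 5)[u + 2] + 7 and v < 2*x + 9)) and (2*store(data, 2, 2*x + 5)[v] + 3*u >= -3 -> v < 2*x + 9)
Answer: WP = ((not (2*store(data, 2, 2*x + 5)[v] + 3*u >= -3)) -> (4*u < 2*store(data, 2, 2*x + 5)[u + 2] + 7 and v < 2*x + 9)) and (2*store(data, 2, 2*x + 5)[v] + 3*u >= -3 -> v < 2*x + 9)


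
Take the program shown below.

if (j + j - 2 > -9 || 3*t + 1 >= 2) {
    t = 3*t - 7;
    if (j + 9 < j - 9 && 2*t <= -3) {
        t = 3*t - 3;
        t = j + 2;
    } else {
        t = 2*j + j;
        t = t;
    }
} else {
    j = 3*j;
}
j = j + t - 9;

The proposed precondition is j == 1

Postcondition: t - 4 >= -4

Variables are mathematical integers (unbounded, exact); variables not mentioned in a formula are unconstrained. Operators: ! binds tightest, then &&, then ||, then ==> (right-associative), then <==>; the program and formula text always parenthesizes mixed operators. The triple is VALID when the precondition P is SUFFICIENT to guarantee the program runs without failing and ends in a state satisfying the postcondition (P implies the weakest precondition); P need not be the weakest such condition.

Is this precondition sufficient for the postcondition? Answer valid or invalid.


Working backward. After the program, the postcondition t - 4 >= -4 must hold; in canonical form it is t >= 0.
Before j := j + t - 9: t >= 0
Then branch requires 3*j >= 0; else branch requires t >= 0.
Before the if: ((2*j > -7 || 3*t >= 1) ==> 3*j >= 0) && ((!(2*j > -7 || 3*t >= 1)) ==> t >= 0)
The weakest precondition is ((2*j > -7 || 3*t >= 1) ==> 3*j >= 0) && ((!(2*j > -7 || 3*t >= 1)) ==> t >= 0).
Check whether j == 1 implies it.
Every state satisfying the precondition satisfies the weakest precondition: the implication holds.
Answer: valid


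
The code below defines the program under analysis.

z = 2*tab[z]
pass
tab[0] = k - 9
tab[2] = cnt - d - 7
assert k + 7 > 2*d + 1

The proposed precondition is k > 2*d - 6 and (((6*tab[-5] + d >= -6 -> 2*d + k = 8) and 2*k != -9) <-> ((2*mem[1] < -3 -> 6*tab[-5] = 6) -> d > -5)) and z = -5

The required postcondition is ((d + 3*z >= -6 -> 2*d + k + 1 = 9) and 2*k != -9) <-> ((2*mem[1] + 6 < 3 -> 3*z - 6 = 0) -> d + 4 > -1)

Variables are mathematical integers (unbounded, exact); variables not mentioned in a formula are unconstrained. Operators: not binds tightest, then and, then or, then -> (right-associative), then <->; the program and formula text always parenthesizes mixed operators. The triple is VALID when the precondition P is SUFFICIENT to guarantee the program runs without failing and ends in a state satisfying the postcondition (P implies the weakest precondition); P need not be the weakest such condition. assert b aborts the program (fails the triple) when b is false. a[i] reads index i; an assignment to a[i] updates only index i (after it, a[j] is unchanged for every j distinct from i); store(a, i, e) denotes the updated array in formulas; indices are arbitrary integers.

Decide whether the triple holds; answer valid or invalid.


Working backward. After the program, the postcondition ((d + 3*z >= -6 -> 2*d + k + 1 = 9) and 2*k != -9) <-> ((2*mem[1] + 6 < 3 -> 3*z - 6 = 0) -> d + 4 > -1) must hold; in canonical form it is ((d + 3*z >= -6 -> 2*d + k = 8) and 2*k != -9) <-> ((2*mem[1] < -3 -> 3*z = 6) -> d > -5).
Before assert k + 7 > 2*d + 1: k > 2*d - 6 and (((d + 3*z >= -6 -> 2*d + k = 8) and 2*k != -9) <-> ((2*mem[1] < -3 -> 3*z = 6) -> d > -5))
Before tab[2] := cnt - d - 7: k > 2*d - 6 and (((d + 3*z >= -6 -> 2*d + k = 8) and 2*k != -9) <-> ((2*mem[1] < -3 -> 3*z = 6) -> d > -5))
Before tab[0] := k - 9: k > 2*d - 6 and (((d + 3*z >= -6 -> 2*d + k = 8) and 2*k != -9) <-> ((2*mem[1] < -3 -> 3*z = 6) -> d > -5))
Before skip: k > 2*d - 6 and (((d + 3*z >= -6 -> 2*d + k = 8) and 2*k != -9) <-> ((2*mem[1] < -3 -> 3*z = 6) -> d > -5))
Before z := 2*tab[z]: k > 2*d - 6 and (((6*tab[z] + d >= -6 -> 2*d + k = 8) and 2*k != -9) <-> ((2*mem[1] < -3 -> 6*tab[z] = 6) -> d > -5))
The weakest precondition is k > 2*d - 6 and (((6*tab[z] + d >= -6 -> 2*d + k = 8) and 2*k != -9) <-> ((2*mem[1] < -3 -> 6*tab[z] = 6) -> d > -5)).
Check whether k > 2*d - 6 and (((6*tab[-5] + d >= -6 -> 2*d + k = 8) and 2*k != -9) <-> ((2*mem[1] < -3 -> 6*tab[-5] = 6) -> d > -5)) and z = -5 implies it.
Every state satisfying the precondition satisfies the weakest precondition: the implication holds.
Answer: valid


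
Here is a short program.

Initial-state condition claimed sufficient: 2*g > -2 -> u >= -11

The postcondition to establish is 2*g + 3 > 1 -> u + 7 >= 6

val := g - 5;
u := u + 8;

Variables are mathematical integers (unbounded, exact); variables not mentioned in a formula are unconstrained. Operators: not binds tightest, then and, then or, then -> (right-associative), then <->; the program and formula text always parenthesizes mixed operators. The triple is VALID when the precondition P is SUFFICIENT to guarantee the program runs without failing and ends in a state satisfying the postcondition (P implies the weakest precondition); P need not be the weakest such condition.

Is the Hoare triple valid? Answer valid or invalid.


Working backward. After the program, the postcondition 2*g + 3 > 1 -> u + 7 >= 6 must hold; in canonical form it is 2*g > -2 -> u >= -1.
Before u := u + 8: 2*g > -2 -> u >= -9
Before val := g - 5: 2*g > -2 -> u >= -9
The weakest precondition is 2*g > -2 -> u >= -9.
Check whether 2*g > -2 -> u >= -11 implies it.
Countermodel: at the initial state g = 0, u = -11, the precondition holds but the weakest precondition fails.
Answer: invalid


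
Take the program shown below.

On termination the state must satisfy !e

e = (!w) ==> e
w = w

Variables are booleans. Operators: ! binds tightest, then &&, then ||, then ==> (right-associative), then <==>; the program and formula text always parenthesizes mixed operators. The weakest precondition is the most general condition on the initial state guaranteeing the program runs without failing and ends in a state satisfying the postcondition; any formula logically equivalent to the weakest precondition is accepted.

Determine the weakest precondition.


Working backward. After the program, !e must hold.
Before w := w: !e
Before e := (!w) ==> e: !((!w) ==> e)
Answer: WP = !((!w) ==> e)


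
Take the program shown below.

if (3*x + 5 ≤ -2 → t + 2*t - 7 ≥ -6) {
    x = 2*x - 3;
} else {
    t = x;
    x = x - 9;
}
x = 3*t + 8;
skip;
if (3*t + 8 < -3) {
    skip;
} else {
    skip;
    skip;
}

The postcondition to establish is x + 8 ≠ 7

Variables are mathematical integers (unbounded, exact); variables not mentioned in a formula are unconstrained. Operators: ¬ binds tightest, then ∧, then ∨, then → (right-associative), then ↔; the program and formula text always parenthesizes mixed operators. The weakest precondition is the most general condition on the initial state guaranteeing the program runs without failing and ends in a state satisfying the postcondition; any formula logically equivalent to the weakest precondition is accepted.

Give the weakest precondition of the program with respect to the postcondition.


Working backward. After the program, the postcondition x + 8 ≠ 7 must hold; in canonical form it is x ≠ -1.
Then branch requires x ≠ -1; else branch requires x ≠ -1.
Before the if: (3*t < -11 → x ≠ -1) ∧ ((¬(3*t < -11)) → x ≠ -1)
Before skip: (3*t < -11 → x ≠ -1) ∧ ((¬(3*t < -11)) → x ≠ -1)
Before x := 3*t + 8: (3*t < -11 → 3*t ≠ -9) ∧ ((¬(3*t < -11)) → 3*t ≠ -9)
Then branch requires (3*t < -11 → 3*t ≠ -9) ∧ ((¬(3*t < -11)) → 3*t ≠ -9); else branch requires (3*x < -11 → 3*x ≠ -9) ∧ ((¬(3*x < -11)) → 3*x ≠ -9).
Before the if: ((3*x ≤ -7 → 3*t ≥ 1) → ((3*t < -11 → 3*t ≠ -9) ∧ ((¬(3*t < -11)) → 3*t ≠ -9))) ∧ ((¬(3*x ≤ -7 → 3*t ≥ 1)) → ((3*x < -11 → 3*x ≠ -9) ∧ ((¬(3*x < -11)) → 3*x ≠ -9)))
Answer: WP = ((3*x ≤ -7 → 3*t ≥ 1) → ((3*t < -11 → 3*t ≠ -9) ∧ ((¬(3*t < -11)) → 3*t ≠ -9))) ∧ ((¬(3*x ≤ -7 → 3*t ≥ 1)) → ((3*x < -11 → 3*x ≠ -9) ∧ ((¬(3*x < -11)) → 3*x ≠ -9)))


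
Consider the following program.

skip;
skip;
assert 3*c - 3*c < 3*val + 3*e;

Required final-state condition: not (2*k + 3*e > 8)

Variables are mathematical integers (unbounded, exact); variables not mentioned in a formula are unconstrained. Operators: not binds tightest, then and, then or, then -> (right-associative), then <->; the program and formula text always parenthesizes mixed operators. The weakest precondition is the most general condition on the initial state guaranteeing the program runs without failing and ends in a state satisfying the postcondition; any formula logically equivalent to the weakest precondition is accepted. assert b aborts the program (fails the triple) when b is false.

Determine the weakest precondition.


Working backward. After the program, the postcondition not (2*k + 3*e > 8) must hold; in canonical form it is not (3*e + 2*k > 8).
Before assert 3*c - 3*c < 3*val + 3*e: 3*e + 3*val > 0 and (not (3*e + 2*k > 8))
Before skip: 3*e + 3*val > 0 and (not (3*e + 2*k > 8))
Before skip: 3*e + 3*val > 0 and (not (3*e + 2*k > 8))
Answer: WP = 3*e + 3*val > 0 and (not (3*e + 2*k > 8))


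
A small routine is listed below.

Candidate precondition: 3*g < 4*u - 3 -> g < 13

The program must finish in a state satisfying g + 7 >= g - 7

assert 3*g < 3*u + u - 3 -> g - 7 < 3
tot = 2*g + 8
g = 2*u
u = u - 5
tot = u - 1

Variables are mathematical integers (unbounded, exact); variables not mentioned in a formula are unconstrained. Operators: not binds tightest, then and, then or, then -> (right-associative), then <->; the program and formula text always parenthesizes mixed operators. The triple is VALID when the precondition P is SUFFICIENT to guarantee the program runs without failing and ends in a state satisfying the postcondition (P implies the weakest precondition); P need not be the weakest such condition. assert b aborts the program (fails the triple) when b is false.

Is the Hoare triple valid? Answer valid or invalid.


Working backward. After the program, the postcondition g + 7 >= g - 7 must hold; in canonical form it is true.
Before tot := u - 1: true
Before u := u - 5: true
Before g := 2*u: true
Before tot := 2*g + 8: true
Before assert 3*g < 3*u + u - 3 -> g - 7 < 3: 3*g < 4*u - 3 -> g < 10
The weakest precondition is 3*g < 4*u - 3 -> g < 10.
Check whether 3*g < 4*u - 3 -> g < 13 implies it.
Countermodel: at the initial state g = 12, u = 10, the precondition holds but the weakest precondition fails.
Answer: invalid
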